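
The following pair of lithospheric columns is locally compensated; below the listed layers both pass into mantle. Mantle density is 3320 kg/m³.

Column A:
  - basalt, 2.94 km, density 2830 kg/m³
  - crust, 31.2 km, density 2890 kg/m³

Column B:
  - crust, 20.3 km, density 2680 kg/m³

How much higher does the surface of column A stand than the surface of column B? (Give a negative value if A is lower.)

0.562 km

For any compensation level in the mantle, the mantle terms cancel and isostasy reduces to e = (Σt_A − Σt_B) − (Σ(ρt)_A − Σ(ρt)_B) / ρ_m.
Σt_A = 34.14 km; Σt_B = 20.3 km; Σ(ρt)_A = 98488.2; Σ(ρt)_B = 54404 (in km·kg/m³).
e = (34.14 − 20.3) − (98488.2 − 54404) / 3320 = 0.562 km.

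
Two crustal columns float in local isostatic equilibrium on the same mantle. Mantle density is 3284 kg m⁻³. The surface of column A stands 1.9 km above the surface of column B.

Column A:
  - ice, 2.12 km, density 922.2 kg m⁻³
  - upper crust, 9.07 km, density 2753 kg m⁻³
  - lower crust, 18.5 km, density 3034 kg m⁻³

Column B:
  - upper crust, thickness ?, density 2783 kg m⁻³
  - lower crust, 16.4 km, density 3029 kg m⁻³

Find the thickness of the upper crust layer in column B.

8.04 km

Take the compensation level at the base of the deeper column (depth z_c below the surface of column A) and equate Σ ρ_i t_i down to z_c; mantle fills any gap and the z_c terms cancel.
Column A: 2.12×922.2 + 9.07×2753 + 18.5×3034 + (z_c − 29.69)×3284
Column B: 1.9×0 + x×2783 + 16.4×3029 + (z_c − 1.9 − 16.4 − x)×3284
The z_c×3284 term appears on both sides and cancels. Collect the known terms of each column as K = Σ(ρt)_known − 3284 × (depth of known layers): K_A = 83053.774 − 3284×29.69 = −14448.186; K_B = 49675.6 − 3284×(1.9 + 16.4) = −10421.6.
Balance: K_A = K_B − x×(3284 − 2783), so x = (K_B − K_A)/(3284 − 2783) = 4026.59/501 = 8.04 km.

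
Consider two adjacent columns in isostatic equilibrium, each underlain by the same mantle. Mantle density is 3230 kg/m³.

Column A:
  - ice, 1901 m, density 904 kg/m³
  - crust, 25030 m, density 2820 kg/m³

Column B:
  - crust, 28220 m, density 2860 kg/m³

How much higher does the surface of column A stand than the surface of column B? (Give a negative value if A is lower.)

1310 m

For any compensation level in the mantle, the mantle terms cancel and isostasy reduces to e = (Σt_A − Σt_B) − (Σ(ρt)_A − Σ(ρt)_B) / ρ_m.
Σt_A = 26931 m; Σt_B = 28220 m; Σ(ρt)_A = 72303104; Σ(ρt)_B = 80709200 (in m·kg/m³).
e = (26931 − 28220) − (72303104 − 80709200) / 3230 = 1310 m.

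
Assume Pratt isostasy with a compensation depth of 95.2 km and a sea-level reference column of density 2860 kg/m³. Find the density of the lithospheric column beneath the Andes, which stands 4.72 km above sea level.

2720 kg/m³

Pratt balance: ρ_ref D = ρ (D + h).
ρ = ρ_ref D/(D + h) = 2860 × 95.2 km/(95.2 km + 4.72 km) = 2720 kg/m³.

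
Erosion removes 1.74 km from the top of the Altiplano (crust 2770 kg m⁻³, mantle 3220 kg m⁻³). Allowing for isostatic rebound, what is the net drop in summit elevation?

0.243 km

Rebound u = e ρ_c/ρ_m = 1.74 km × 2770/3220 = 1.497 km.
Net surface drop = e − u = 1.74 km − 1.497 km = e (ρ_m − ρ_c)/ρ_m = 0.243 km.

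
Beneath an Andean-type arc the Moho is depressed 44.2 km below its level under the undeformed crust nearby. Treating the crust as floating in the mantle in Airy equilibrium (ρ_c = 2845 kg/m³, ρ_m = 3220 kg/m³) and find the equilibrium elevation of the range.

5.83 km

Balancing pressure at the compensation depth: ρ_c h = (ρ_m − ρ_c) r.
h = r (ρ_m − ρ_c) / ρ_c = 44.2 km × (3220 − 2845) / 2845 = 5.83 km.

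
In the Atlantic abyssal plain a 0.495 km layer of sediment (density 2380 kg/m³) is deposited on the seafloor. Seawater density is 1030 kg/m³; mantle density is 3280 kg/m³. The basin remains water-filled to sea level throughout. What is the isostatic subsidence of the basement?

Submarine loading: the sediment displaces seawater, and the subsidence is in turn flooded, so s (ρ_m − ρ_w) = t (ρ_sed − ρ_w).
s = 0.495 km × (2380 − 1030) / (3280 − 1030) = 0.297 km.

0.297 km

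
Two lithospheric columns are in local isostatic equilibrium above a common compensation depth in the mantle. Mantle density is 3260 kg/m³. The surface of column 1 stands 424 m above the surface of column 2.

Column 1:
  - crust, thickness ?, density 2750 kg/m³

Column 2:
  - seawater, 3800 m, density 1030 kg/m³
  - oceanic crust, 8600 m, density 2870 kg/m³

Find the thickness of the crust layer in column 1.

Take the compensation level at the base of the deeper column (depth z_c below the surface of column 1) and equate Σ ρ_i t_i down to z_c; mantle fills any gap and the z_c terms cancel.
Column 1: x×2750 + (z_c − 0 − x)×3260
Column 2: 424×0 + 3800×1030 + 8600×2870 + (z_c − 424 − 12400)×3260
The z_c×3260 term appears on both sides and cancels. Collect the known terms of each column as K = Σ(ρt)_known − 3260 × (depth of known layers): K_1 = 0 − 3260×0 = 0; K_2 = 28596000 − 3260×(424 + 12400) = −13210240.
Balance: K_1 − x×(3260 − 2750) = K_2, so x = (K_1 − K_2)/(3260 − 2750) = 13210200/510 = 25900 m.

25900 m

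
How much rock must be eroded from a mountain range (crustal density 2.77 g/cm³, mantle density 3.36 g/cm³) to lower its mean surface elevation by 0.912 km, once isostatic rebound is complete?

Net drop Δ = e − u = e − e ρ_c/ρ_m = e (ρ_m − ρ_c)/ρ_m.
e = Δ ρ_m/(ρ_m − ρ_c) = 0.912 km × 3.36/0.59 = 5.19 km.

5.19 km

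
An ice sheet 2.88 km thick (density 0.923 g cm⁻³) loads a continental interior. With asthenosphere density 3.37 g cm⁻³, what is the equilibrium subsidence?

Equating mass per unit area of the two columns: the ice load ρ_ice t is balanced by mantle displaced below, ρ_m s.
s = t ρ_ice / ρ_m = 2.88 km × 0.923/3.37 = 0.789 km.

0.789 km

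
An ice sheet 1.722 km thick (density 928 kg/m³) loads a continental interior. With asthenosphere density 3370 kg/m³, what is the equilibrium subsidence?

0.474 km

Equating mass per unit area of the two columns: the ice load ρ_ice t is balanced by mantle displaced below, ρ_m s.
s = t ρ_ice / ρ_m = 1.722 km × 928/3370 = 0.474 km.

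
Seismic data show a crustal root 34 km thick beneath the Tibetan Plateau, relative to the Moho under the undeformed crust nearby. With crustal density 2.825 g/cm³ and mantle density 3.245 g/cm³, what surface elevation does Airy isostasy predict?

For local isostatic compensation: ρ_c h = (ρ_m − ρ_c) r.
h = r (ρ_m − ρ_c) / ρ_c = 34 km × (3.245 − 2.825) / 2.825 = 5.05 km.

5.05 km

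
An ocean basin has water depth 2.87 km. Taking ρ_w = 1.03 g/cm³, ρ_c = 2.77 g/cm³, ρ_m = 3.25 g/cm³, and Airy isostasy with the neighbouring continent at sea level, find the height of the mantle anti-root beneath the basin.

10.4 km

Balancing pressure at the compensation depth: replacing crust with seawater at the top is compensated by replacing crust with mantle at the base: d (ρ_c − ρ_w) = a (ρ_m − ρ_c).
a = d (ρ_c − ρ_w)/(ρ_m − ρ_c) = 2.87 km × 1.74/0.48 = 10.4 km.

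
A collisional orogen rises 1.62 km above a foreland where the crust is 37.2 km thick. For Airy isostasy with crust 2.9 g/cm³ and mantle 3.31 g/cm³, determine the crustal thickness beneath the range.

50.3 km

Root depth r = h ρ_c / (ρ_m − ρ_c) = 1.62 km × 2.9 / 0.41 = 11.46 km.
Total thickness = T + h + r = 37.2 km + 1.62 km + 11.46 km = 50.3 km.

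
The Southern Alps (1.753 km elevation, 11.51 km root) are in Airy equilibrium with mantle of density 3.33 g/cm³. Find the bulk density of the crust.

ρ_c h = (ρ_m − ρ_c) r → ρ_c (h + r) = ρ_m r → ρ_c = ρ_m r / (h + r).
ρ_c = 3.33 × 11.51 km / (1.753 km + 11.51 km) = 2.89 g/cm³.

2.89 g/cm³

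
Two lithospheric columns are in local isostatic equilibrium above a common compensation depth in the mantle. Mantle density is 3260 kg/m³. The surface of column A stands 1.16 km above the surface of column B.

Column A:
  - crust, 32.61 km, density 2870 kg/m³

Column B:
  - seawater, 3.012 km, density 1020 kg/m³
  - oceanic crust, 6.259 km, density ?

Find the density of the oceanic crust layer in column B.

2910 kg/m³

Take the compensation level at the base of the deeper column (depth z_c below the surface of column A) and equate Σ ρ_i t_i down to z_c; mantle fills any gap and the z_c terms cancel.
Column A: 32.61×2870 + (z_c − 32.61)×3260
Column B: 1.16×0 + 3.012×1020 + 6.259×ρ + (z_c − 1.16 − 9.271)×3260
The z_c×3260 term appears on both sides and cancels. Collect the known terms of each column as K = Σ(ρt)_known − 3260 × (depth of known layers): K_A = 93590.7 − 3260×32.61 = −12717.9; K_B = 3072.24 − 3260×(1.16 + 9.271) = −30932.82.
Balance: K_A = K_B + 6.259×ρ, so ρ = (K_A − K_B)/6.259 = 18214.9/6.259 = 2910 kg/m³.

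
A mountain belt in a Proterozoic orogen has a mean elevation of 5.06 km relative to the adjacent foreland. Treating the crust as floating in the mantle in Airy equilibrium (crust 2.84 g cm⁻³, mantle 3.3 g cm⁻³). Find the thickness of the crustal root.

By Archimedes' principle applied to the lithosphere: the weight of the topography is balanced by the buoyancy of the root, ρ_c h = (ρ_m − ρ_c) r.
r = h · ρ_c / (ρ_m − ρ_c) = 5.06 km × 2.84 / (3.3 − 2.84) = 31.2 km.

31.2 km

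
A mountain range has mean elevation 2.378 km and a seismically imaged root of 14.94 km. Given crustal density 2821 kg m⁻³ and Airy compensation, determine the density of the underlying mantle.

Airy balance: ρ_c h = (ρ_m − ρ_c) r → ρ_m = ρ_c (1 + h/r).
ρ_m = 2821 × (1 + 2.378 km/14.94 km) = 3270 kg m⁻³.

3270 kg m⁻³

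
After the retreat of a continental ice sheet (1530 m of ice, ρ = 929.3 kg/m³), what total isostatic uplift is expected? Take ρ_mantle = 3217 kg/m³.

Removing the load lets mantle flow back in; uplift u satisfies ρ_ice t = ρ_m u.
u = t ρ_ice/ρ_m = 1530 m × 929.3/3217 = 442 m.

442 m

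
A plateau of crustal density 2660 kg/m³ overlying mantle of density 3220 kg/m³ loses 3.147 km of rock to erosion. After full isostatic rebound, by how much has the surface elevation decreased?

0.547 km

Rebound u = e ρ_c/ρ_m = 3.147 km × 2660/3220 = 2.6 km.
Net surface drop = e − u = 3.147 km − 2.6 km = e (ρ_m − ρ_c)/ρ_m = 0.547 km.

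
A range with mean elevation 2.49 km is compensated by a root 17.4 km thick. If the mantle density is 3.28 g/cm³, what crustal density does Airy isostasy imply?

2.87 g/cm³

ρ_c h = (ρ_m − ρ_c) r → ρ_c (h + r) = ρ_m r → ρ_c = ρ_m r / (h + r).
ρ_c = 3.28 × 17.4 km / (2.49 km + 17.4 km) = 2.87 g/cm³.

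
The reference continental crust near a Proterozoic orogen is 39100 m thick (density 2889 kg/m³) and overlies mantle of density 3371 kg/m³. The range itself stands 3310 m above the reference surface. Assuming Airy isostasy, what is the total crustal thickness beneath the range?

Root depth r = h ρ_c / (ρ_m − ρ_c) = 3310 m × 2889 / 482 = 19840 m.
Total thickness = T + h + r = 39100 m + 3310 m + 19840 m = 62200 m.

62200 m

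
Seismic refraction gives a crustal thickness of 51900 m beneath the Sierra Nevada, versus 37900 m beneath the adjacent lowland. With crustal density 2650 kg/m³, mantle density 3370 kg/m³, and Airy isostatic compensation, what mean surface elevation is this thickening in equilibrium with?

2990 m

Excess crust Δ = 51900 m − 37900 m = 14000 m, split between elevation h and root r with h + r = Δ.
Airy balance ρ_c h = (ρ_m − ρ_c) r gives r = h ρ_c/(ρ_m − ρ_c), so h (1 + ρ_c/(ρ_m − ρ_c)) = Δ, i.e. h = Δ (ρ_m − ρ_c)/ρ_m.
h = 14000 m × 720/3370 = 2990 m.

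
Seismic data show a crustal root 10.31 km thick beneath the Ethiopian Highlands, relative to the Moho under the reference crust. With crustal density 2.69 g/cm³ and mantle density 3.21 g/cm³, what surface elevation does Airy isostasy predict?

1.99 km

For local isostatic compensation: ρ_c h = (ρ_m − ρ_c) r.
h = r (ρ_m − ρ_c) / ρ_c = 10.31 km × (3.21 − 2.69) / 2.69 = 1.99 km.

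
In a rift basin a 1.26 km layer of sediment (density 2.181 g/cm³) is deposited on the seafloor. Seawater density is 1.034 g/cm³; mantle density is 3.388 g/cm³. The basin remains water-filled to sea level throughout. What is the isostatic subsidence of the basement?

Submarine loading: the sediment displaces seawater, and the subsidence is in turn flooded, so s (ρ_m − ρ_w) = t (ρ_sed − ρ_w).
s = 1.26 km × (2.181 − 1.034) / (3.388 − 1.034) = 0.614 km.

0.614 km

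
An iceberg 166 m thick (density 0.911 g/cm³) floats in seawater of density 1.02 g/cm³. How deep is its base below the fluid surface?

Draft d = t ρ_obj/ρ_fluid = 166 m × 0.911/1.02 = 148 m.

148 m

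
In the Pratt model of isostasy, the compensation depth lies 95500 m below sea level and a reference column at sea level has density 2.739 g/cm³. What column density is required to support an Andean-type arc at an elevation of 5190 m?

Pratt balance: ρ_ref D = ρ (D + h).
ρ = ρ_ref D/(D + h) = 2.739 × 95500 m/(95500 m + 5190 m) = 2.6 g/cm³.

2.6 g/cm³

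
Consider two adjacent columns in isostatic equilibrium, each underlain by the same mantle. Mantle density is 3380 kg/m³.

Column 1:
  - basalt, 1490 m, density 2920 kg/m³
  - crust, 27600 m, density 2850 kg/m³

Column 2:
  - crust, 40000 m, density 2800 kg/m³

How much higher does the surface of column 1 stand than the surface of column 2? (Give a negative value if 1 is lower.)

−2330 m

For any compensation level in the mantle, the mantle terms cancel and isostasy reduces to e = (Σt_1 − Σt_2) − (Σ(ρt)_1 − Σ(ρt)_2) / ρ_m.
Σt_1 = 29090 m; Σt_2 = 40000 m; Σ(ρt)_1 = 83010800; Σ(ρt)_2 = 112000000 (in m·kg/m³).
e = (29090 − 40000) − (83010800 − 112000000) / 3380 = −2330 m.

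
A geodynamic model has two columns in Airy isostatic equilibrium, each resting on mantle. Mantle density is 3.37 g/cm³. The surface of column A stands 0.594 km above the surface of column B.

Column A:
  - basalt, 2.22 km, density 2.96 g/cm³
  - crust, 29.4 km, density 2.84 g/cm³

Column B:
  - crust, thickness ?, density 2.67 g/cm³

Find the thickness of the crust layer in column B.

Take the compensation level at the base of the deeper column (depth z_c below the surface of column A) and equate Σ ρ_i t_i down to z_c; mantle fills any gap and the z_c terms cancel.
Column A: 2.22×2.96 + 29.4×2.84 + (z_c − 31.62)×3.37
Column B: 0.594×0 + x×2.67 + (z_c − 0.594 − 0 − x)×3.37
The z_c×3.37 term appears on both sides and cancels. Collect the known terms of each column as K = Σ(ρt)_known − 3.37 × (depth of known layers): K_A = 90.0672 − 3.37×31.62 = −16.4922; K_B = 0 − 3.37×(0.594 + 0) = −2.00178.
Balance: K_A = K_B − x×(3.37 − 2.67), so x = (K_B − K_A)/(3.37 − 2.67) = 14.4904/0.7 = 20.7 km.

20.7 km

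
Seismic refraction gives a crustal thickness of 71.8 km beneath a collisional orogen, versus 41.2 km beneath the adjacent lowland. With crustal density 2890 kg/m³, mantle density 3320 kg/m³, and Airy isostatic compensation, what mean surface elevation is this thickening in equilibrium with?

3.96 km

Excess crust Δ = 71.8 km − 41.2 km = 30.6 km, split between elevation h and root r with h + r = Δ.
Airy balance ρ_c h = (ρ_m − ρ_c) r gives r = h ρ_c/(ρ_m − ρ_c), so h (1 + ρ_c/(ρ_m − ρ_c)) = Δ, i.e. h = Δ (ρ_m − ρ_c)/ρ_m.
h = 30.6 km × 430/3320 = 3.96 km.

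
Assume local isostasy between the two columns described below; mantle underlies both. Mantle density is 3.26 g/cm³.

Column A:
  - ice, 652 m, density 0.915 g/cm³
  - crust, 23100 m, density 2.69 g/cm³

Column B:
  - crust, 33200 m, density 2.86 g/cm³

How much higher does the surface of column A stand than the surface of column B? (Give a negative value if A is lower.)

For any compensation level in the mantle, the mantle terms cancel and isostasy reduces to e = (Σt_A − Σt_B) − (Σ(ρt)_A − Σ(ρt)_B) / ρ_m.
Σt_A = 23752 m; Σt_B = 33200 m; Σ(ρt)_A = 62735.58; Σ(ρt)_B = 94952 (in m·g/cm³).
e = (23752 − 33200) − (62735.58 − 94952) / 3.26 = 434 m.

434 m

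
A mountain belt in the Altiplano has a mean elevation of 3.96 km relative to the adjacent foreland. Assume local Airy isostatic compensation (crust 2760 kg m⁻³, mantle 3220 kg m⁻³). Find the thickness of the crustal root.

By Archimedes' principle applied to the lithosphere: the weight of the topography is balanced by the buoyancy of the root, ρ_c h = (ρ_m − ρ_c) r.
r = h · ρ_c / (ρ_m − ρ_c) = 3.96 km × 2760 / (3220 − 2760) = 23.8 km.

23.8 km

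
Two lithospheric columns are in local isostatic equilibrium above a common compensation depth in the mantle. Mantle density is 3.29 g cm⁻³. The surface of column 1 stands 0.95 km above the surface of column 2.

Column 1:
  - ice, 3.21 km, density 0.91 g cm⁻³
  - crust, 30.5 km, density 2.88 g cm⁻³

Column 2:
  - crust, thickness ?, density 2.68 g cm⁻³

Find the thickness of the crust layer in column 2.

27.9 km

Take the compensation level at the base of the deeper column (depth z_c below the surface of column 1) and equate Σ ρ_i t_i down to z_c; mantle fills any gap and the z_c terms cancel.
Column 1: 3.21×0.91 + 30.5×2.88 + (z_c − 33.71)×3.29
Column 2: 0.95×0 + x×2.68 + (z_c − 0.95 − 0 − x)×3.29
The z_c×3.29 term appears on both sides and cancels. Collect the known terms of each column as K = Σ(ρt)_known − 3.29 × (depth of known layers): K_1 = 90.7611 − 3.29×33.71 = −20.1448; K_2 = 0 − 3.29×(0.95 + 0) = −3.1255.
Balance: K_1 = K_2 − x×(3.29 − 2.68), so x = (K_2 − K_1)/(3.29 − 2.68) = 17.0193/0.61 = 27.9 km.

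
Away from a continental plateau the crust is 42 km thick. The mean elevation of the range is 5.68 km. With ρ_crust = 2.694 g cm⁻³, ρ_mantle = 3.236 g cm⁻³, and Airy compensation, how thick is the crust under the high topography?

Root depth r = h ρ_c / (ρ_m − ρ_c) = 5.68 km × 2.694 / 0.542 = 28.23 km.
Total thickness = T + h + r = 42 km + 5.68 km + 28.23 km = 75.9 km.

75.9 km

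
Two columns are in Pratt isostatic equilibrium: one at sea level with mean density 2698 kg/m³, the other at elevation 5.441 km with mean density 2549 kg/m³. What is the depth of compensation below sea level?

93.1 km

ρ_ref D = ρ (D + h) → D (ρ_ref − ρ) = ρ h.
D = ρ h/(ρ_ref − ρ) = 2549 × 5.441 km/(2698 − 2549) = 93.1 km.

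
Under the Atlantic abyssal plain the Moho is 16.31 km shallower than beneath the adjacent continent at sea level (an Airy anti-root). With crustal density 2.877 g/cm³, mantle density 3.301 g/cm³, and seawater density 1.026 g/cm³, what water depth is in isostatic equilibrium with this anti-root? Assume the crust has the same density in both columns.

Replacing a thickness d of crust by seawater at the top must be balanced by replacing crust with mantle at the base: d (ρ_c − ρ_w) = a (ρ_m − ρ_c).
d = a (ρ_m − ρ_c)/(ρ_c − ρ_w) = 16.31 km × 0.424/1.851 = 3.74 km.

3.74 km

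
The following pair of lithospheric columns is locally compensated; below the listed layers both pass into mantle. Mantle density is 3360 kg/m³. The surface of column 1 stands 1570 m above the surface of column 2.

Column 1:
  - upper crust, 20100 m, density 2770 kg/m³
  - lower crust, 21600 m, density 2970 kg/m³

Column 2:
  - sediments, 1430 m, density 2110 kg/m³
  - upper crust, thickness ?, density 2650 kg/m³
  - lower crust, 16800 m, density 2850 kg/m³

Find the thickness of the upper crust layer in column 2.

Take the compensation level at the base of the deeper column (depth z_c below the surface of column 1) and equate Σ ρ_i t_i down to z_c; mantle fills any gap and the z_c terms cancel.
Column 1: 20100×2770 + 21600×2970 + (z_c − 41700)×3360
Column 2: 1570×0 + 1430×2110 + x×2650 + 16800×2850 + (z_c − 1570 − 18230 − x)×3360
The z_c×3360 term appears on both sides and cancels. Collect the known terms of each column as K = Σ(ρt)_known − 3360 × (depth of known layers): K_1 = 119829000 − 3360×41700 = −20283000; K_2 = 50897300 − 3360×(1570 + 18230) = −15630700.
Balance: K_1 = K_2 − x×(3360 − 2650), so x = (K_2 − K_1)/(3360 − 2650) = 4652300/710 = 6550 m.

6550 m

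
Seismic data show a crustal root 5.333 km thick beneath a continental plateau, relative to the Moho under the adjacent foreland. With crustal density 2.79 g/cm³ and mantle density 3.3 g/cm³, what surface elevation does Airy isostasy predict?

0.975 km

By Archimedes' principle applied to the lithosphere: ρ_c h = (ρ_m − ρ_c) r.
h = r (ρ_m − ρ_c) / ρ_c = 5.333 km × (3.3 − 2.79) / 2.79 = 0.975 km.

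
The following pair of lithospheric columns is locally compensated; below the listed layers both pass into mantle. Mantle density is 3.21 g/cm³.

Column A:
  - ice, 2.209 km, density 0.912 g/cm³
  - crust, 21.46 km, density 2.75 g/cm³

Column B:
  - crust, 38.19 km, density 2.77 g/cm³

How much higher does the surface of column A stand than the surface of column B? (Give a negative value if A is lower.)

−0.578 km

For any compensation level in the mantle, the mantle terms cancel and isostasy reduces to e = (Σt_A − Σt_B) − (Σ(ρt)_A − Σ(ρt)_B) / ρ_m.
Σt_A = 23.669 km; Σt_B = 38.19 km; Σ(ρt)_A = 61.029608; Σ(ρt)_B = 105.7863 (in km·g/cm³).
e = (23.669 − 38.19) − (61.029608 − 105.7863) / 3.21 = −0.578 km.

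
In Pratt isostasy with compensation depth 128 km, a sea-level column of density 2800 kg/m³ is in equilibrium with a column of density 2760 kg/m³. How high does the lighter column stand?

1.86 km

ρ_ref D = ρ (D + h) → h = D (ρ_ref − ρ)/ρ.
h = 128 km × (2800 − 2760)/2760 = 1.86 km.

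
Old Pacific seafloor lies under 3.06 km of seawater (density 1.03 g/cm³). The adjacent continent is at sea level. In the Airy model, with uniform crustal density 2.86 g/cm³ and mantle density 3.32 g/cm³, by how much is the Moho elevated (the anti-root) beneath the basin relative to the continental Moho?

12.2 km

For local isostatic compensation: replacing crust with seawater at the top is compensated by replacing crust with mantle at the base: d (ρ_c − ρ_w) = a (ρ_m − ρ_c).
a = d (ρ_c − ρ_w)/(ρ_m − ρ_c) = 3.06 km × 1.83/0.46 = 12.2 km.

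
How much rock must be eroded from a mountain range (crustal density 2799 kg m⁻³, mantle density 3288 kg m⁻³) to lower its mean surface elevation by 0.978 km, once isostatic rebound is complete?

6.58 km

Net drop Δ = e − u = e − e ρ_c/ρ_m = e (ρ_m − ρ_c)/ρ_m.
e = Δ ρ_m/(ρ_m − ρ_c) = 0.978 km × 3288/489 = 6.58 km.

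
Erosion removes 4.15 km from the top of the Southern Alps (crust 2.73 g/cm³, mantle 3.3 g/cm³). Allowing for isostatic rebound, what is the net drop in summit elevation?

0.717 km

Rebound u = e ρ_c/ρ_m = 4.15 km × 2.73/3.3 = 3.433 km.
Net surface drop = e − u = 4.15 km − 3.433 km = e (ρ_m − ρ_c)/ρ_m = 0.717 km.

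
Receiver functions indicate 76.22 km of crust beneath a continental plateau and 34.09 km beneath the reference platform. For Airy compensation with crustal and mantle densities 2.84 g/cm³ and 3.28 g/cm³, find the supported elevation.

5.65 km

Excess crust Δ = 76.22 km − 34.09 km = 42.13 km, split between elevation h and root r with h + r = Δ.
Airy balance ρ_c h = (ρ_m − ρ_c) r gives r = h ρ_c/(ρ_m − ρ_c), so h (1 + ρ_c/(ρ_m − ρ_c)) = Δ, i.e. h = Δ (ρ_m − ρ_c)/ρ_m.
h = 42.13 km × 0.44/3.28 = 5.65 km.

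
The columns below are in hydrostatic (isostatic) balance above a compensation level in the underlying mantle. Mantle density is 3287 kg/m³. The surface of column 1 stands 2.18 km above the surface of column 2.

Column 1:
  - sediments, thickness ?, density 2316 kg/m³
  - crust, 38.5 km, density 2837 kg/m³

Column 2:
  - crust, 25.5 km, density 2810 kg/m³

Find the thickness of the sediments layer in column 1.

Take the compensation level at the base of the deeper column (depth z_c below the surface of column 1) and equate Σ ρ_i t_i down to z_c; mantle fills any gap and the z_c terms cancel.
Column 1: x×2316 + 38.5×2837 + (z_c − 38.5 − x)×3287
Column 2: 2.18×0 + 25.5×2810 + (z_c − 2.18 − 25.5)×3287
The z_c×3287 term appears on both sides and cancels. Collect the known terms of each column as K = Σ(ρt)_known − 3287 × (depth of known layers): K_1 = 109224.5 − 3287×38.5 = −17325; K_2 = 71655 − 3287×(2.18 + 25.5) = −19329.16.
Balance: K_1 − x×(3287 − 2316) = K_2, so x = (K_1 − K_2)/(3287 − 2316) = 2004.16/971 = 2.06 km.

2.06 km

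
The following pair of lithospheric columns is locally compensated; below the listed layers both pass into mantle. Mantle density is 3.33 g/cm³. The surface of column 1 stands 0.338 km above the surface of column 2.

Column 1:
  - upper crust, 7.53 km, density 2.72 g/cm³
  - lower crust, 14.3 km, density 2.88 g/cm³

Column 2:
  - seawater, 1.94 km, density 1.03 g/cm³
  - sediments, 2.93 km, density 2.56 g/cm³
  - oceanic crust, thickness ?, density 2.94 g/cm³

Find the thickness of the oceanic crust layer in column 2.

8.17 km

Take the compensation level at the base of the deeper column (depth z_c below the surface of column 1) and equate Σ ρ_i t_i down to z_c; mantle fills any gap and the z_c terms cancel.
Column 1: 7.53×2.72 + 14.3×2.88 + (z_c − 21.83)×3.33
Column 2: 0.338×0 + 1.94×1.03 + 2.93×2.56 + x×2.94 + (z_c − 0.338 − 4.87 − x)×3.33
The z_c×3.33 term appears on both sides and cancels. Collect the known terms of each column as K = Σ(ρt)_known − 3.33 × (depth of known layers): K_1 = 61.6656 − 3.33×21.83 = −11.0283; K_2 = 9.499 − 3.33×(0.338 + 4.87) = −7.84364.
Balance: K_1 = K_2 − x×(3.33 − 2.94), so x = (K_2 − K_1)/(3.33 − 2.94) = 3.18466/0.39 = 8.17 km.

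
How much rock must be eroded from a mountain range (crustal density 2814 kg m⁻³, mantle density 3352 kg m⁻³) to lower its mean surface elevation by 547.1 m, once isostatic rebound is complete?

3410 m

Net drop Δ = e − u = e − e ρ_c/ρ_m = e (ρ_m − ρ_c)/ρ_m.
e = Δ ρ_m/(ρ_m − ρ_c) = 547.1 m × 3352/538 = 3410 m.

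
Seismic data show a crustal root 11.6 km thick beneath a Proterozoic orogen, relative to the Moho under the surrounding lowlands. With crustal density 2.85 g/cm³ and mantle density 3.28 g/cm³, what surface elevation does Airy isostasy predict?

1.75 km

Isostatic balance requires: ρ_c h = (ρ_m − ρ_c) r.
h = r (ρ_m − ρ_c) / ρ_c = 11.6 km × (3.28 − 2.85) / 2.85 = 1.75 km.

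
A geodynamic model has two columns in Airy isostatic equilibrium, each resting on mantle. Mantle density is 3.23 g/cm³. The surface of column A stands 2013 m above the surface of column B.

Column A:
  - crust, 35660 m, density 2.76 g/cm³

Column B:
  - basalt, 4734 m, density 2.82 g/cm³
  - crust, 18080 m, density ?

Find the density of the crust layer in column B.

Take the compensation level at the base of the deeper column (depth z_c below the surface of column A) and equate Σ ρ_i t_i down to z_c; mantle fills any gap and the z_c terms cancel.
Column A: 35660×2.76 + (z_c − 35660)×3.23
Column B: 2013×0 + 4734×2.82 + 18080×ρ + (z_c − 2013 − 22814)×3.23
The z_c×3.23 term appears on both sides and cancels. Collect the known terms of each column as K = Σ(ρt)_known − 3.23 × (depth of known layers): K_A = 98421.6 − 3.23×35660 = −16760.2; K_B = 13349.88 − 3.23×(2013 + 22814) = −66841.33.
Balance: K_A = K_B + 18080×ρ, so ρ = (K_A − K_B)/18080 = 50081.1/18080 = 2.77 g/cm³.

2.77 g/cm³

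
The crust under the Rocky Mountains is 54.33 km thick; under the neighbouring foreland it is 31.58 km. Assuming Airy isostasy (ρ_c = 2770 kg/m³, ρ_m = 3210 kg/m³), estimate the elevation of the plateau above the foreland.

3.12 km

Excess crust Δ = 54.33 km − 31.58 km = 22.75 km, split between elevation h and root r with h + r = Δ.
Airy balance ρ_c h = (ρ_m − ρ_c) r gives r = h ρ_c/(ρ_m − ρ_c), so h (1 + ρ_c/(ρ_m − ρ_c)) = Δ, i.e. h = Δ (ρ_m − ρ_c)/ρ_m.
h = 22.75 km × 440/3210 = 3.12 km.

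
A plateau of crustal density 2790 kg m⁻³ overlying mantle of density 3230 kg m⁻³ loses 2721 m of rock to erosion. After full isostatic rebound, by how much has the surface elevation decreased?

371 m

Rebound u = e ρ_c/ρ_m = 2721 m × 2790/3230 = 2350 m.
Net surface drop = e − u = 2721 m − 2350 m = e (ρ_m − ρ_c)/ρ_m = 371 m.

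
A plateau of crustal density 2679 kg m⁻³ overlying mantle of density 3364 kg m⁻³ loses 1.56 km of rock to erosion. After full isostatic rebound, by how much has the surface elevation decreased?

Rebound u = e ρ_c/ρ_m = 1.56 km × 2679/3364 = 1.242 km.
Net surface drop = e − u = 1.56 km − 1.242 km = e (ρ_m − ρ_c)/ρ_m = 0.318 km.

0.318 km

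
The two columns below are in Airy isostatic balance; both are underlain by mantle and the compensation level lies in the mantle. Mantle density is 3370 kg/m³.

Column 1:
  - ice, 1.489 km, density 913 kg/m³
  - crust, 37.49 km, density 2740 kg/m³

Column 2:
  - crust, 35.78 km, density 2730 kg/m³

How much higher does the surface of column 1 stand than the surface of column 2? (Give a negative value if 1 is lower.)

For any compensation level in the mantle, the mantle terms cancel and isostasy reduces to e = (Σt_1 − Σt_2) − (Σ(ρt)_1 − Σ(ρt)_2) / ρ_m.
Σt_1 = 38.979 km; Σt_2 = 35.78 km; Σ(ρt)_1 = 104082.057; Σ(ρt)_2 = 97679.4 (in km·kg/m³).
e = (38.979 − 35.78) − (104082.057 − 97679.4) / 3370 = 1.3 km.

1.3 km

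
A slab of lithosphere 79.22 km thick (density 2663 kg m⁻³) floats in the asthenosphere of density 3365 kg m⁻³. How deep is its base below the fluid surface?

Draft d = t ρ_obj/ρ_fluid = 79.22 km × 2663/3365 = 62.7 km.

62.7 km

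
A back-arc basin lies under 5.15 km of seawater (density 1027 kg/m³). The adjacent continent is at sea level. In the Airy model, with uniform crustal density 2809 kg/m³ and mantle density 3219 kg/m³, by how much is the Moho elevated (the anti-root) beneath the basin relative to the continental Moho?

22.4 km

Equating mass per unit area of the two columns: replacing crust with seawater at the top is compensated by replacing crust with mantle at the base: d (ρ_c − ρ_w) = a (ρ_m − ρ_c).
a = d (ρ_c − ρ_w)/(ρ_m − ρ_c) = 5.15 km × 1782/410 = 22.4 km.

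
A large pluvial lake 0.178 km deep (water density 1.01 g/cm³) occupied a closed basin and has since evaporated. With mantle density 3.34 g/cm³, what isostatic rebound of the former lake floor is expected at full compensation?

0.0538 km

u = d ρ_w/ρ_m = 0.178 km × 1.01/3.34 = 0.0538 km.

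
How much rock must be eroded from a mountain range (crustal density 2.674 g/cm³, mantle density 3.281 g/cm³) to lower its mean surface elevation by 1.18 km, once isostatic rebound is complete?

Net drop Δ = e − u = e − e ρ_c/ρ_m = e (ρ_m − ρ_c)/ρ_m.
e = Δ ρ_m/(ρ_m − ρ_c) = 1.18 km × 3.281/0.607 = 6.38 km.

6.38 km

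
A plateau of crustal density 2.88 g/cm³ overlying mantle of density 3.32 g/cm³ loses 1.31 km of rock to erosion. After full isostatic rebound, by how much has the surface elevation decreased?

0.174 km

Rebound u = e ρ_c/ρ_m = 1.31 km × 2.88/3.32 = 1.136 km.
Net surface drop = e − u = 1.31 km − 1.136 km = e (ρ_m − ρ_c)/ρ_m = 0.174 km.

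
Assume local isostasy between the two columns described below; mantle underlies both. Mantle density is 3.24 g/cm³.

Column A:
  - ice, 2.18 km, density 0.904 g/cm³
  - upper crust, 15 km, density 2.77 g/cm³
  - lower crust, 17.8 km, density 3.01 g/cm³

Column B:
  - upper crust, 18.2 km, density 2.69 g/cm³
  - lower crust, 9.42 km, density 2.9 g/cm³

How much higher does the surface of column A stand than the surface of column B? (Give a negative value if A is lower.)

0.933 km

For any compensation level in the mantle, the mantle terms cancel and isostasy reduces to e = (Σt_A − Σt_B) − (Σ(ρt)_A − Σ(ρt)_B) / ρ_m.
Σt_A = 34.98 km; Σt_B = 27.62 km; Σ(ρt)_A = 97.09872; Σ(ρt)_B = 76.276 (in km·g/cm³).
e = (34.98 − 27.62) − (97.09872 − 76.276) / 3.24 = 0.933 km.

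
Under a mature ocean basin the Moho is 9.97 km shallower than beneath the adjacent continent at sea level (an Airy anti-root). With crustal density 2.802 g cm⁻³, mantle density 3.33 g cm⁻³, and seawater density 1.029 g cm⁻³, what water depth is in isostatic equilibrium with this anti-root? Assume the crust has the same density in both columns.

Replacing a thickness d of crust by seawater at the top must be balanced by replacing crust with mantle at the base: d (ρ_c − ρ_w) = a (ρ_m − ρ_c).
d = a (ρ_m − ρ_c)/(ρ_c − ρ_w) = 9.97 km × 0.528/1.773 = 2.97 km.

2.97 km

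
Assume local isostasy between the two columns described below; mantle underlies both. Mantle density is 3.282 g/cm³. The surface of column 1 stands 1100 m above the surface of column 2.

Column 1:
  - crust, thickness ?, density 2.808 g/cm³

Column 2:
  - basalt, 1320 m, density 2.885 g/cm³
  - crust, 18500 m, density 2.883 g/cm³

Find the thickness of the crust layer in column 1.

Take the compensation level at the base of the deeper column (depth z_c below the surface of column 1) and equate Σ ρ_i t_i down to z_c; mantle fills any gap and the z_c terms cancel.
Column 1: x×2.808 + (z_c − 0 − x)×3.282
Column 2: 1100×0 + 1320×2.885 + 18500×2.883 + (z_c − 1100 − 19820)×3.282
The z_c×3.282 term appears on both sides and cancels. Collect the known terms of each column as K = Σ(ρt)_known − 3.282 × (depth of known layers): K_1 = 0 − 3.282×0 = 0; K_2 = 57143.7 − 3.282×(1100 + 19820) = −11515.74.
Balance: K_1 − x×(3.282 − 2.808) = K_2, so x = (K_1 − K_2)/(3.282 − 2.808) = 11515.7/0.474 = 24300 m.

24300 m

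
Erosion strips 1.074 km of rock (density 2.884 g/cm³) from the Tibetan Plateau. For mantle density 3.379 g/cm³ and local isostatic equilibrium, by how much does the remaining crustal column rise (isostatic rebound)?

0.917 km

Unloading: uplift u = e ρ_c/ρ_m = 1.074 km × 2.884/3.379 = 0.917 km.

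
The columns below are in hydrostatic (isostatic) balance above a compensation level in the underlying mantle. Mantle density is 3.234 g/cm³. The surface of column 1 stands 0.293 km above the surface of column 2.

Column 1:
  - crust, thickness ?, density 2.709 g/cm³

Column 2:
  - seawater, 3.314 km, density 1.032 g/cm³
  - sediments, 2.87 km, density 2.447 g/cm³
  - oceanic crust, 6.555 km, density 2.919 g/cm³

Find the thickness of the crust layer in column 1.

Take the compensation level at the base of the deeper column (depth z_c below the surface of column 1) and equate Σ ρ_i t_i down to z_c; mantle fills any gap and the z_c terms cancel.
Column 1: x×2.709 + (z_c − 0 − x)×3.234
Column 2: 0.293×0 + 3.314×1.032 + 2.87×2.447 + 6.555×2.919 + (z_c − 0.293 − 12.739)×3.234
The z_c×3.234 term appears on both sides and cancels. Collect the known terms of each column as K = Σ(ρt)_known − 3.234 × (depth of known layers): K_1 = 0 − 3.234×0 = 0; K_2 = 29.576983 − 3.234×(0.293 + 12.739) = −12.568505.
Balance: K_1 − x×(3.234 − 2.709) = K_2, so x = (K_1 − K_2)/(3.234 − 2.709) = 12.5685/0.525 = 23.9 km.

23.9 km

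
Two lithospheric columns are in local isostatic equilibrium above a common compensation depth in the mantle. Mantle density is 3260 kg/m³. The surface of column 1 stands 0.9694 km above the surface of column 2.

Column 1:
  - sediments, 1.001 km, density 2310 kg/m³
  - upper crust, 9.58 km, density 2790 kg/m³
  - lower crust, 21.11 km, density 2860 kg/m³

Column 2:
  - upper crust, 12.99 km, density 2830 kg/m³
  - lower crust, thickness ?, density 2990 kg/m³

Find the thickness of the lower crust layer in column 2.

19.1 km

Take the compensation level at the base of the deeper column (depth z_c below the surface of column 1) and equate Σ ρ_i t_i down to z_c; mantle fills any gap and the z_c terms cancel.
Column 1: 1.001×2310 + 9.58×2790 + 21.11×2860 + (z_c − 31.691)×3260
Column 2: 0.9694×0 + 12.99×2830 + x×2990 + (z_c − 0.9694 − 12.99 − x)×3260
The z_c×3260 term appears on both sides and cancels. Collect the known terms of each column as K = Σ(ρt)_known − 3260 × (depth of known layers): K_1 = 89415.11 − 3260×31.691 = −13897.55; K_2 = 36761.7 − 3260×(0.9694 + 12.99) = −8745.944.
Balance: K_1 = K_2 − x×(3260 − 2990), so x = (K_2 − K_1)/(3260 − 2990) = 5151.61/270 = 19.1 km.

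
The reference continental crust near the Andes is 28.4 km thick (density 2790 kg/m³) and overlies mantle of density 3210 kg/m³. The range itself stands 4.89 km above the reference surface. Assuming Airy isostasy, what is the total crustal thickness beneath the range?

Root depth r = h ρ_c / (ρ_m − ρ_c) = 4.89 km × 2790 / 420 = 32.48 km.
Total thickness = T + h + r = 28.4 km + 4.89 km + 32.48 km = 65.8 km.

65.8 km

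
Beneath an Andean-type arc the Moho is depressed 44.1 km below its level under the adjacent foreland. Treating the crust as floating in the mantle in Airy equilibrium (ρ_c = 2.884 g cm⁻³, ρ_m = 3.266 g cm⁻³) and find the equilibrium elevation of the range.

5.84 km

By Archimedes' principle applied to the lithosphere: ρ_c h = (ρ_m − ρ_c) r.
h = r (ρ_m − ρ_c) / ρ_c = 44.1 km × (3.266 − 2.884) / 2.884 = 5.84 km.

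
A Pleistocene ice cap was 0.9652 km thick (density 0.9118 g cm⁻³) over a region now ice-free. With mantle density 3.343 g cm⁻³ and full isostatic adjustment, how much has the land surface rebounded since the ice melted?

Removing the load lets mantle flow back in; uplift u satisfies ρ_ice t = ρ_m u.
u = t ρ_ice/ρ_m = 0.9652 km × 0.9118/3.343 = 0.263 km.

0.263 km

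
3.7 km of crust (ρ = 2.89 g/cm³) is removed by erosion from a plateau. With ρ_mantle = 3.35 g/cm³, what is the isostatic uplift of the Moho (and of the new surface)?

Unloading: uplift u = e ρ_c/ρ_m = 3.7 km × 2.89/3.35 = 3.19 km.

3.19 km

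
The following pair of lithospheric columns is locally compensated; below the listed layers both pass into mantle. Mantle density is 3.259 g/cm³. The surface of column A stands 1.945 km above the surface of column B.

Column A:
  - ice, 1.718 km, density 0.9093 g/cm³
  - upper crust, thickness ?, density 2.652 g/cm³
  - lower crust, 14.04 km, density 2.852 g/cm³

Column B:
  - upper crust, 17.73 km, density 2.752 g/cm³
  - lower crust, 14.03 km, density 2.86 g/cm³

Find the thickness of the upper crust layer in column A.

18.4 km

Take the compensation level at the base of the deeper column (depth z_c below the surface of column A) and equate Σ ρ_i t_i down to z_c; mantle fills any gap and the z_c terms cancel.
Column A: 1.718×0.9093 + x×2.652 + 14.04×2.852 + (z_c − 15.758 − x)×3.259
Column B: 1.945×0 + 17.73×2.752 + 14.03×2.86 + (z_c − 1.945 − 31.76)×3.259
The z_c×3.259 term appears on both sides and cancels. Collect the known terms of each column as K = Σ(ρt)_known − 3.259 × (depth of known layers): K_A = 41.6042574 − 3.259×15.758 = −9.7510646; K_B = 88.91876 − 3.259×(1.945 + 31.76) = −20.925835.
Balance: K_A − x×(3.259 − 2.652) = K_B, so x = (K_A − K_B)/(3.259 − 2.652) = 11.1748/0.607 = 18.4 km.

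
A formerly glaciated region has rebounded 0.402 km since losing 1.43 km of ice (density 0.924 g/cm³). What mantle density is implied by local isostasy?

ρ_m = ρ_ice t / u = 0.924 × 1.43 km/0.402 km = 3.29 g/cm³.

3.29 g/cm³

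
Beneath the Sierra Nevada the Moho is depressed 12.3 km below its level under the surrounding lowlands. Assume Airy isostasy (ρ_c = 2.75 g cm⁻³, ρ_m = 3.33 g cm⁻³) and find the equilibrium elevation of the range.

2.59 km

For local isostatic compensation: ρ_c h = (ρ_m − ρ_c) r.
h = r (ρ_m − ρ_c) / ρ_c = 12.3 km × (3.33 − 2.75) / 2.75 = 2.59 km.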